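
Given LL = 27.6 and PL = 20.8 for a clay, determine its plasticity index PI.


Using PI = LL - PL
PI = 27.6 - 20.8
PI = 6.8


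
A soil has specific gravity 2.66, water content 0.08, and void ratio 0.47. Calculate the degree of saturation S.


Result: 0.4528

Derivation:
Using S = Gs * w / e
S = 2.66 * 0.08 / 0.47
S = 0.4528


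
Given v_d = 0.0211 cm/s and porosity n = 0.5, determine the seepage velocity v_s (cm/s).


Using v_s = v_d / n
v_s = 0.0211 / 0.5
v_s = 0.0422 cm/s


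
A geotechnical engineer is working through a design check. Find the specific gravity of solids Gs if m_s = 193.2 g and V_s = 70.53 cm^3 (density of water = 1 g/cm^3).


Using Gs = m_s / (V_s * rho_w)
Since rho_w = 1 g/cm^3:
Gs = 193.2 / 70.53
Gs = 2.739


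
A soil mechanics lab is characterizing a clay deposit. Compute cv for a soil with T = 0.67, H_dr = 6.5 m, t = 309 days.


Result: 0.09161 m^2/day

Derivation:
Using cv = T * H_dr^2 / t
H_dr^2 = 6.5^2 = 42.25
cv = 0.67 * 42.25 / 309
cv = 0.09161 m^2/day


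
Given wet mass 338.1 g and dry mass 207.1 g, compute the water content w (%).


Result: 63.25 %

Derivation:
Using w = (m_wet - m_dry) / m_dry * 100
m_wet - m_dry = 338.1 - 207.1 = 131.0 g
w = 131.0 / 207.1 * 100
w = 63.25 %


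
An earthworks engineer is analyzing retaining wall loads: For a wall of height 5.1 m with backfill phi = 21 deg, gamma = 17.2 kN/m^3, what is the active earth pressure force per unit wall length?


Compute active earth pressure coefficient:
Ka = tan^2(45 - phi/2) = tan^2(34.5) = 0.472355
Compute active force:
Pa = 0.5 * Ka * gamma * H^2
Pa = 0.5 * 0.472355 * 17.2 * 5.1^2
Pa = 105.66 kN/m


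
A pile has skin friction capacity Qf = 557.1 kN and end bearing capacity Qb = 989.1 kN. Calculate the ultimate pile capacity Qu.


Using Qu = Qf + Qb
Qu = 557.1 + 989.1
Qu = 1546.2 kN


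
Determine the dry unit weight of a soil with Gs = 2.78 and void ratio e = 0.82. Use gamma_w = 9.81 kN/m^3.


Using gamma_d = Gs * gamma_w / (1 + e)
gamma_d = 2.78 * 9.81 / (1 + 0.82)
gamma_d = 2.78 * 9.81 / 1.82
gamma_d = 14.985 kN/m^3


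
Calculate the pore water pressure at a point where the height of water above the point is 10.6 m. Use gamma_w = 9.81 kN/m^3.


Using u = gamma_w * h_w
u = 9.81 * 10.6
u = 103.99 kPa


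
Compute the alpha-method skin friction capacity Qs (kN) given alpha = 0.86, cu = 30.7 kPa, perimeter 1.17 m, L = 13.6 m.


Using Qs = alpha * cu * perimeter * L
Qs = 0.86 * 30.7 * 1.17 * 13.6
Qs = 420.11 kN


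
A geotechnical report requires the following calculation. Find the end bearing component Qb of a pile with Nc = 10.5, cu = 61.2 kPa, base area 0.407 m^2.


Result: 261.54 kN

Derivation:
Using Qb = Nc * cu * Ab
Qb = 10.5 * 61.2 * 0.407
Qb = 261.54 kN


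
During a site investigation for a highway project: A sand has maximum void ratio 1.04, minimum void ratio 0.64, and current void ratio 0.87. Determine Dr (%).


Result: 42.5 %

Derivation:
Using Dr = (e_max - e) / (e_max - e_min) * 100
e_max - e = 1.04 - 0.87 = 0.17
e_max - e_min = 1.04 - 0.64 = 0.4
Dr = 0.17 / 0.4 * 100
Dr = 42.5 %


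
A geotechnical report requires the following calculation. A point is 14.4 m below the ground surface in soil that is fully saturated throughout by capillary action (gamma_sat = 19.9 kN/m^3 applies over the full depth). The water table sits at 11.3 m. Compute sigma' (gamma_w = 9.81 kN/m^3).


Total stress = gamma_sat * depth
sigma = 19.9 * 14.4 = 286.56 kPa
Pore water pressure u = gamma_w * (depth - d_wt)
u = 9.81 * (14.4 - 11.3) = 30.411 kPa
Effective stress = sigma - u
sigma' = 286.56 - 30.411 = 256.15 kPa


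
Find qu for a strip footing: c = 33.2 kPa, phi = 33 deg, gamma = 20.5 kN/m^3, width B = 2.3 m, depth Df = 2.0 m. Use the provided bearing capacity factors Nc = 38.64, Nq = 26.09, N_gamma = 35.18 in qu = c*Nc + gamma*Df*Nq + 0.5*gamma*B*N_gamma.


Compute qu = c*Nc + gamma*Df*Nq + 0.5*gamma*B*N_gamma
Term 1: 33.2 * 38.64 = 1282.848
Term 2: 20.5 * 2.0 * 26.09 = 1069.69
Term 3: 0.5 * 20.5 * 2.3 * 35.18 = 829.3685
qu = 1282.848 + 1069.69 + 829.3685
qu = 3181.91 kPa


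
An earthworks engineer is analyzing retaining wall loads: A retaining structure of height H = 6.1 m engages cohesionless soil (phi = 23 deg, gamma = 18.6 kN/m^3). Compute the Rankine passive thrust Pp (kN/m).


Result: 789.91 kN/m

Derivation:
Compute passive earth pressure coefficient:
Kp = tan^2(45 + phi/2) = tan^2(56.5) = 2.282623
Compute passive force:
Pp = 0.5 * Kp * gamma * H^2
Pp = 0.5 * 2.282623 * 18.6 * 6.1^2
Pp = 789.91 kN/m


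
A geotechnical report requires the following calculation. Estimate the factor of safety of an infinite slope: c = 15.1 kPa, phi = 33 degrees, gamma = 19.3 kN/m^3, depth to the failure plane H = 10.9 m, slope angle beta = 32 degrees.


Result: 1.199

Derivation:
Using Fs = c / (gamma*H*sin(beta)*cos(beta)) + tan(phi)/tan(beta)
Cohesion contribution = 15.1 / (19.3*10.9*sin(32)*cos(32))
Cohesion contribution = 0.159721
Friction contribution = tan(33)/tan(32) = 1.03927
Fs = 0.159721 + 1.03927
Fs = 1.199


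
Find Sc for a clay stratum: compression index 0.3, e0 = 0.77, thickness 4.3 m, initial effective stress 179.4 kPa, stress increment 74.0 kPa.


Result: 0.1093 m

Derivation:
Using Sc = Cc * H / (1 + e0) * log10((sigma0 + delta_sigma) / sigma0)
Stress ratio = (179.4 + 74.0) / 179.4 = 1.41249
log10(1.41249) = 0.149984
Cc * H / (1 + e0) = 0.3 * 4.3 / (1 + 0.77) = 0.728814
Sc = 0.728814 * 0.149984
Sc = 0.1093 m


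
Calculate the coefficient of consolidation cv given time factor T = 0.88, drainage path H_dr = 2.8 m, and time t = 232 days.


Using cv = T * H_dr^2 / t
H_dr^2 = 2.8^2 = 7.84
cv = 0.88 * 7.84 / 232
cv = 0.02974 m^2/day


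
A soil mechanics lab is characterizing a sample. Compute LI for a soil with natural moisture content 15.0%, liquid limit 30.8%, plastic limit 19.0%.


Result: -0.339

Derivation:
First compute the plasticity index:
PI = LL - PL = 30.8 - 19.0 = 11.8
Then compute the liquidity index:
LI = (w - PL) / PI
LI = (15.0 - 19.0) / 11.8
LI = -0.339


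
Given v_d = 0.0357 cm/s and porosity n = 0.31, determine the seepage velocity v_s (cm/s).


Using v_s = v_d / n
v_s = 0.0357 / 0.31
v_s = 0.11516 cm/s


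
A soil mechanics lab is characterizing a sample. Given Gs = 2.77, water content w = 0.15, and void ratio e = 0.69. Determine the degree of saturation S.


Result: 0.6022

Derivation:
Using S = Gs * w / e
S = 2.77 * 0.15 / 0.69
S = 0.6022


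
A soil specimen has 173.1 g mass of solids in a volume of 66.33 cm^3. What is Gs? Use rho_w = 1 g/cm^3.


Using Gs = m_s / (V_s * rho_w)
Since rho_w = 1 g/cm^3:
Gs = 173.1 / 66.33
Gs = 2.61


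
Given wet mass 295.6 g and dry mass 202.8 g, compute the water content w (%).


Using w = (m_wet - m_dry) / m_dry * 100
m_wet - m_dry = 295.6 - 202.8 = 92.8 g
w = 92.8 / 202.8 * 100
w = 45.76 %


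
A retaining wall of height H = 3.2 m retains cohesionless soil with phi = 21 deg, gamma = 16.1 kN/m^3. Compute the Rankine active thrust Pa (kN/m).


Result: 38.94 kN/m

Derivation:
Compute active earth pressure coefficient:
Ka = tan^2(45 - phi/2) = tan^2(34.5) = 0.472355
Compute active force:
Pa = 0.5 * Ka * gamma * H^2
Pa = 0.5 * 0.472355 * 16.1 * 3.2^2
Pa = 38.94 kN/m


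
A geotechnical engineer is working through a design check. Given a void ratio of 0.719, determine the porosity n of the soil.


Using the relation n = e / (1 + e)
n = 0.719 / (1 + 0.719)
n = 0.719 / 1.719
n = 0.4183


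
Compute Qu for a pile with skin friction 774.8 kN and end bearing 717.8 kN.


Result: 1492.6 kN

Derivation:
Using Qu = Qf + Qb
Qu = 774.8 + 717.8
Qu = 1492.6 kN


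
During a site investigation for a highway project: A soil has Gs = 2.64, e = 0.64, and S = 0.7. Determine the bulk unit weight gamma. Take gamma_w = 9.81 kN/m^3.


Using gamma = gamma_w * (Gs + S*e) / (1 + e)
Numerator: Gs + S*e = 2.64 + 0.7*0.64 = 3.088
Denominator: 1 + e = 1 + 0.64 = 1.64
gamma = 9.81 * 3.088 / 1.64
gamma = 18.472 kN/m^3


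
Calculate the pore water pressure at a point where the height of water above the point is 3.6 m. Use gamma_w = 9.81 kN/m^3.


Result: 35.32 kPa

Derivation:
Using u = gamma_w * h_w
u = 9.81 * 3.6
u = 35.32 kPa


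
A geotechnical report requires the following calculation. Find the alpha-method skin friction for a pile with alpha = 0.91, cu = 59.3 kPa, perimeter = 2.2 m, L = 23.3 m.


Result: 2766.14 kN

Derivation:
Using Qs = alpha * cu * perimeter * L
Qs = 0.91 * 59.3 * 2.2 * 23.3
Qs = 2766.14 kN


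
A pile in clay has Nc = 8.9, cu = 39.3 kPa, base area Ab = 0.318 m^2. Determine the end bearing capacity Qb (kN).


Using Qb = Nc * cu * Ab
Qb = 8.9 * 39.3 * 0.318
Qb = 111.23 kN


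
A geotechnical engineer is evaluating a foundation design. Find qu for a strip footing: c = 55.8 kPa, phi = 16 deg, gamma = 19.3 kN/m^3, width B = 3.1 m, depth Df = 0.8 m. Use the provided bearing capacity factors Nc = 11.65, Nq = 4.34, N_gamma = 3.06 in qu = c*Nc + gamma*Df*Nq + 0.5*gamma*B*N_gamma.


Compute qu = c*Nc + gamma*Df*Nq + 0.5*gamma*B*N_gamma
Term 1: 55.8 * 11.65 = 650.07
Term 2: 19.3 * 0.8 * 4.34 = 67.0096
Term 3: 0.5 * 19.3 * 3.1 * 3.06 = 91.5399
qu = 650.07 + 67.0096 + 91.5399
qu = 808.62 kPa


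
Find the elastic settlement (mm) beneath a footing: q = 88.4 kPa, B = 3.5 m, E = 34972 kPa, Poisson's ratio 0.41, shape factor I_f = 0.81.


Result: 5.962 mm

Derivation:
Using Se = q * B * (1 - nu^2) * I_f / E
1 - nu^2 = 1 - 0.41^2 = 0.8319
Se = 88.4 * 3.5 * 0.8319 * 0.81 / 34972
Se = 0.005962 m
Convert to mm: Se = 0.005962 * 1000 = 5.962 mm


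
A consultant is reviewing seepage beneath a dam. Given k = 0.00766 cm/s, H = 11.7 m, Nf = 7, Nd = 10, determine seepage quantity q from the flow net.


Convert k to m/s for unit consistency with H:
k = 0.00766 cm/s = 0.00766 / 100 m/s = 7.66e-05 m/s
Using q = k * H * Nf / Nd
Nf / Nd = 7 / 10 = 0.7
q = 7.66e-05 * 11.7 * 0.7
q = 0.0006274 m^3/s per m


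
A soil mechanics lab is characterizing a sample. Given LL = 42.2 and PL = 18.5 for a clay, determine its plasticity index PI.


Using PI = LL - PL
PI = 42.2 - 18.5
PI = 23.7


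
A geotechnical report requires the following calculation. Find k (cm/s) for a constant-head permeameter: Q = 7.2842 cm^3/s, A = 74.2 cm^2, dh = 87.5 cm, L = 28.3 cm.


Compute hydraulic gradient:
i = dh / L = 87.5 / 28.3 = 3.09187
Then apply Darcy's law:
k = Q / (A * i)
k = 7.2842 / (74.2 * 3.09187)
k = 7.2842 / 229.417
k = 0.031751 cm/s


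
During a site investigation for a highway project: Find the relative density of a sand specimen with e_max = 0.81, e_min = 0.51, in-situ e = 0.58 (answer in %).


Result: 76.67 %

Derivation:
Using Dr = (e_max - e) / (e_max - e_min) * 100
e_max - e = 0.81 - 0.58 = 0.23
e_max - e_min = 0.81 - 0.51 = 0.3
Dr = 0.23 / 0.3 * 100
Dr = 76.67 %


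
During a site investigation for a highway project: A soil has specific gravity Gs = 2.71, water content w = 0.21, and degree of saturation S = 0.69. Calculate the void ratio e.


Using the relation e = Gs * w / S
e = 2.71 * 0.21 / 0.69
e = 0.8248


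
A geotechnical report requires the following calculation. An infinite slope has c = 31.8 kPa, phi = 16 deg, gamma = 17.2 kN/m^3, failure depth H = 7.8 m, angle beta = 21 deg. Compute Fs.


Result: 1.455

Derivation:
Using Fs = c / (gamma*H*sin(beta)*cos(beta)) + tan(phi)/tan(beta)
Cohesion contribution = 31.8 / (17.2*7.8*sin(21)*cos(21))
Cohesion contribution = 0.708473
Friction contribution = tan(16)/tan(21) = 0.746997
Fs = 0.708473 + 0.746997
Fs = 1.455


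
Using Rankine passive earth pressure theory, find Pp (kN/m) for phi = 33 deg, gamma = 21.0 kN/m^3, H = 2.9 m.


Compute passive earth pressure coefficient:
Kp = tan^2(45 + phi/2) = tan^2(61.5) = 3.39212
Compute passive force:
Pp = 0.5 * Kp * gamma * H^2
Pp = 0.5 * 3.39212 * 21.0 * 2.9^2
Pp = 299.54 kN/m


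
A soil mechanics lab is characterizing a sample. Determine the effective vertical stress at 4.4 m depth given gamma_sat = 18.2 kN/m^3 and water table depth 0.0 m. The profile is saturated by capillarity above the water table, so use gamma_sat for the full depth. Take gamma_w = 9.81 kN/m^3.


Total stress = gamma_sat * depth
sigma = 18.2 * 4.4 = 80.08 kPa
Pore water pressure u = gamma_w * (depth - d_wt)
u = 9.81 * (4.4 - 0.0) = 43.164 kPa
Effective stress = sigma - u
sigma' = 80.08 - 43.164 = 36.92 kPa


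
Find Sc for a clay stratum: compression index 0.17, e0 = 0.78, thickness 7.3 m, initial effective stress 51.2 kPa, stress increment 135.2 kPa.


Result: 0.3912 m

Derivation:
Using Sc = Cc * H / (1 + e0) * log10((sigma0 + delta_sigma) / sigma0)
Stress ratio = (51.2 + 135.2) / 51.2 = 3.64062
log10(3.64062) = 0.561176
Cc * H / (1 + e0) = 0.17 * 7.3 / (1 + 0.78) = 0.697191
Sc = 0.697191 * 0.561176
Sc = 0.3912 m


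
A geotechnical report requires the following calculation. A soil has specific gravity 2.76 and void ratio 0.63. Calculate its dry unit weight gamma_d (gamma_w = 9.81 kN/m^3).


Using gamma_d = Gs * gamma_w / (1 + e)
gamma_d = 2.76 * 9.81 / (1 + 0.63)
gamma_d = 2.76 * 9.81 / 1.63
gamma_d = 16.611 kN/m^3


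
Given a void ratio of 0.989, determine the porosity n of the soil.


Using the relation n = e / (1 + e)
n = 0.989 / (1 + 0.989)
n = 0.989 / 1.989
n = 0.4972


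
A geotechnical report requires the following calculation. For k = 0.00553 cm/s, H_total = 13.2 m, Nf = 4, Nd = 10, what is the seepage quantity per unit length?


Convert k to m/s for unit consistency with H:
k = 0.00553 cm/s = 0.00553 / 100 m/s = 5.53e-05 m/s
Using q = k * H * Nf / Nd
Nf / Nd = 4 / 10 = 0.4
q = 5.53e-05 * 13.2 * 0.4
q = 0.000292 m^3/s per m


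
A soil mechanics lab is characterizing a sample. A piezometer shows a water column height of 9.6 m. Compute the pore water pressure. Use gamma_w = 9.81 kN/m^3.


Result: 94.18 kPa

Derivation:
Using u = gamma_w * h_w
u = 9.81 * 9.6
u = 94.18 kPa


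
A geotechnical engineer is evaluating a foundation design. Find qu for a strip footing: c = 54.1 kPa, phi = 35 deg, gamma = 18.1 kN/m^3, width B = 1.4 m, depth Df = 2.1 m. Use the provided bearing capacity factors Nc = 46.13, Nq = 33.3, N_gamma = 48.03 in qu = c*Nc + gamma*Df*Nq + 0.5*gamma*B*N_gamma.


Result: 4369.91 kPa

Derivation:
Compute qu = c*Nc + gamma*Df*Nq + 0.5*gamma*B*N_gamma
Term 1: 54.1 * 46.13 = 2495.633
Term 2: 18.1 * 2.1 * 33.3 = 1265.733
Term 3: 0.5 * 18.1 * 1.4 * 48.03 = 608.5401
qu = 2495.633 + 1265.733 + 608.5401
qu = 4369.91 kPa


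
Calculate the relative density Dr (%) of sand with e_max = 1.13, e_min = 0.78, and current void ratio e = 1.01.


Result: 34.29 %

Derivation:
Using Dr = (e_max - e) / (e_max - e_min) * 100
e_max - e = 1.13 - 1.01 = 0.12
e_max - e_min = 1.13 - 0.78 = 0.35
Dr = 0.12 / 0.35 * 100
Dr = 34.29 %


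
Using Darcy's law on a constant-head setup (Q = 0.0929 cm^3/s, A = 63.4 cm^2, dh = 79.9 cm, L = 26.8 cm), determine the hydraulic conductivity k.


Compute hydraulic gradient:
i = dh / L = 79.9 / 26.8 = 2.98134
Then apply Darcy's law:
k = Q / (A * i)
k = 0.0929 / (63.4 * 2.98134)
k = 0.0929 / 189.017
k = 0.000491 cm/s


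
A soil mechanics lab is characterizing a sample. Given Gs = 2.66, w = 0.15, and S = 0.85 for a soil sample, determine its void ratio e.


Using the relation e = Gs * w / S
e = 2.66 * 0.15 / 0.85
e = 0.4694


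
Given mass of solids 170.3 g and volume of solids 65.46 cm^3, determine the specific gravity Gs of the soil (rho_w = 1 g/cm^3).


Using Gs = m_s / (V_s * rho_w)
Since rho_w = 1 g/cm^3:
Gs = 170.3 / 65.46
Gs = 2.602


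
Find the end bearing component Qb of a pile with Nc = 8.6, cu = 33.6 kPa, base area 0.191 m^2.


Using Qb = Nc * cu * Ab
Qb = 8.6 * 33.6 * 0.191
Qb = 55.19 kN


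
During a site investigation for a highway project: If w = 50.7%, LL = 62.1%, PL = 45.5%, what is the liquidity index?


First compute the plasticity index:
PI = LL - PL = 62.1 - 45.5 = 16.6
Then compute the liquidity index:
LI = (w - PL) / PI
LI = (50.7 - 45.5) / 16.6
LI = 0.313


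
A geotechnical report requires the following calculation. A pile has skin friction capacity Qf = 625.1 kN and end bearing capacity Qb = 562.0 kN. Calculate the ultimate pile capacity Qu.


Using Qu = Qf + Qb
Qu = 625.1 + 562.0
Qu = 1187.1 kN


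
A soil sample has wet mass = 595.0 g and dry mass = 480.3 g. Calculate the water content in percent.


Using w = (m_wet - m_dry) / m_dry * 100
m_wet - m_dry = 595.0 - 480.3 = 114.7 g
w = 114.7 / 480.3 * 100
w = 23.88 %


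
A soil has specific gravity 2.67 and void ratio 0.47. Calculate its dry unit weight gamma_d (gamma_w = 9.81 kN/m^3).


Result: 17.818 kN/m^3

Derivation:
Using gamma_d = Gs * gamma_w / (1 + e)
gamma_d = 2.67 * 9.81 / (1 + 0.47)
gamma_d = 2.67 * 9.81 / 1.47
gamma_d = 17.818 kN/m^3


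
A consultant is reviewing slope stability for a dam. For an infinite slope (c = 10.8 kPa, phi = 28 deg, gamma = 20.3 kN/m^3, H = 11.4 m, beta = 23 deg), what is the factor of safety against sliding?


Using Fs = c / (gamma*H*sin(beta)*cos(beta)) + tan(phi)/tan(beta)
Cohesion contribution = 10.8 / (20.3*11.4*sin(23)*cos(23))
Cohesion contribution = 0.129753
Friction contribution = tan(28)/tan(23) = 1.25263
Fs = 0.129753 + 1.25263
Fs = 1.382


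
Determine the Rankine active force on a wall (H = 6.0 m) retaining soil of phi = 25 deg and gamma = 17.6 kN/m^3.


Compute active earth pressure coefficient:
Ka = tan^2(45 - phi/2) = tan^2(32.5) = 0.405859
Compute active force:
Pa = 0.5 * Ka * gamma * H^2
Pa = 0.5 * 0.405859 * 17.6 * 6.0^2
Pa = 128.58 kN/m


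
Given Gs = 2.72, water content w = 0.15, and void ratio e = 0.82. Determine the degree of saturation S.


Using S = Gs * w / e
S = 2.72 * 0.15 / 0.82
S = 0.4976


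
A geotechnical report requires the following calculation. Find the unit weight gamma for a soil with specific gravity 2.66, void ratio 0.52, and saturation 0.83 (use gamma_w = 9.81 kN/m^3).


Using gamma = gamma_w * (Gs + S*e) / (1 + e)
Numerator: Gs + S*e = 2.66 + 0.83*0.52 = 3.0916
Denominator: 1 + e = 1 + 0.52 = 1.52
gamma = 9.81 * 3.0916 / 1.52
gamma = 19.953 kN/m^3


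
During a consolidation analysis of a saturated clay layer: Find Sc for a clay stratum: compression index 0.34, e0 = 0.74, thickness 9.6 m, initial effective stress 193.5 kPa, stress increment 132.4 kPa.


Using Sc = Cc * H / (1 + e0) * log10((sigma0 + delta_sigma) / sigma0)
Stress ratio = (193.5 + 132.4) / 193.5 = 1.68424
log10(1.68424) = 0.226403
Cc * H / (1 + e0) = 0.34 * 9.6 / (1 + 0.74) = 1.87586
Sc = 1.87586 * 0.226403
Sc = 0.4247 m


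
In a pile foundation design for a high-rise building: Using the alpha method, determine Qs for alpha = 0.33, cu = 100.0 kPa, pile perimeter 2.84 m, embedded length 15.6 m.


Using Qs = alpha * cu * perimeter * L
Qs = 0.33 * 100.0 * 2.84 * 15.6
Qs = 1462.03 kN


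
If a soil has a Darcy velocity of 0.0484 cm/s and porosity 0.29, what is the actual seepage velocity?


Result: 0.1669 cm/s

Derivation:
Using v_s = v_d / n
v_s = 0.0484 / 0.29
v_s = 0.1669 cm/s


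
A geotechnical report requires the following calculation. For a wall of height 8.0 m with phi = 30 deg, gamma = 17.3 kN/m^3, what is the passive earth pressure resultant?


Result: 1660.8 kN/m

Derivation:
Compute passive earth pressure coefficient:
Kp = tan^2(45 + phi/2) = tan^2(60.0) = 3
Compute passive force:
Pp = 0.5 * Kp * gamma * H^2
Pp = 0.5 * 3 * 17.3 * 8.0^2
Pp = 1660.8 kN/m


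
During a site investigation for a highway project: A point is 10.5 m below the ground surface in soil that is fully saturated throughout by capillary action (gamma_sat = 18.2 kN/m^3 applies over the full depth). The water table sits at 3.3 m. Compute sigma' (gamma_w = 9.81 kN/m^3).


Result: 120.47 kPa

Derivation:
Total stress = gamma_sat * depth
sigma = 18.2 * 10.5 = 191.1 kPa
Pore water pressure u = gamma_w * (depth - d_wt)
u = 9.81 * (10.5 - 3.3) = 70.632 kPa
Effective stress = sigma - u
sigma' = 191.1 - 70.632 = 120.47 kPa


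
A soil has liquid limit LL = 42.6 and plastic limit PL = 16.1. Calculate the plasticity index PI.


Using PI = LL - PL
PI = 42.6 - 16.1
PI = 26.5


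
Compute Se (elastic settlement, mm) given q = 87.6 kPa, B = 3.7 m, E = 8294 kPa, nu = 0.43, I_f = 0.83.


Result: 26.438 mm

Derivation:
Using Se = q * B * (1 - nu^2) * I_f / E
1 - nu^2 = 1 - 0.43^2 = 0.8151
Se = 87.6 * 3.7 * 0.8151 * 0.83 / 8294
Se = 0.026438 m
Convert to mm: Se = 0.026438 * 1000 = 26.438 mm


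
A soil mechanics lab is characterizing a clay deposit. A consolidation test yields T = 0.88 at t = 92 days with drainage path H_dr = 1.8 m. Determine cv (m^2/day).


Using cv = T * H_dr^2 / t
H_dr^2 = 1.8^2 = 3.24
cv = 0.88 * 3.24 / 92
cv = 0.03099 m^2/day


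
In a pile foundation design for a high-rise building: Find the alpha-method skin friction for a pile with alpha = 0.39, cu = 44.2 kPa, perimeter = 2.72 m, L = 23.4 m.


Using Qs = alpha * cu * perimeter * L
Qs = 0.39 * 44.2 * 2.72 * 23.4
Qs = 1097.16 kN


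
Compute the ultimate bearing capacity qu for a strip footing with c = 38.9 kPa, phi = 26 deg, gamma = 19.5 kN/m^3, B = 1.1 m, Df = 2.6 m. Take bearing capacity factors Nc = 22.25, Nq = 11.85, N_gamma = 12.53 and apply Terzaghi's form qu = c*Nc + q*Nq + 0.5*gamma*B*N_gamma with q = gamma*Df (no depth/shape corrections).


Compute qu = c*Nc + gamma*Df*Nq + 0.5*gamma*B*N_gamma
Term 1: 38.9 * 22.25 = 865.525
Term 2: 19.5 * 2.6 * 11.85 = 600.795
Term 3: 0.5 * 19.5 * 1.1 * 12.53 = 134.38425
qu = 865.525 + 600.795 + 134.38425
qu = 1600.7 kPa


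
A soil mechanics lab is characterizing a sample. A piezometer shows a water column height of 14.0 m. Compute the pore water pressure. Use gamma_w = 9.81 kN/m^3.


Using u = gamma_w * h_w
u = 9.81 * 14.0
u = 137.34 kPa


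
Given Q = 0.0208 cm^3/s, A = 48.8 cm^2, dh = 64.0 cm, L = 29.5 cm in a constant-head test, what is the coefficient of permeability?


Result: 0.000196 cm/s

Derivation:
Compute hydraulic gradient:
i = dh / L = 64.0 / 29.5 = 2.16949
Then apply Darcy's law:
k = Q / (A * i)
k = 0.0208 / (48.8 * 2.16949)
k = 0.0208 / 105.871
k = 0.000196 cm/s


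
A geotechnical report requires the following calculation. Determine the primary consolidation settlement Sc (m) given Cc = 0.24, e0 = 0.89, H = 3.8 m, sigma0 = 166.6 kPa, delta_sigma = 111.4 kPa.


Result: 0.1073 m

Derivation:
Using Sc = Cc * H / (1 + e0) * log10((sigma0 + delta_sigma) / sigma0)
Stress ratio = (166.6 + 111.4) / 166.6 = 1.66867
log10(1.66867) = 0.22237
Cc * H / (1 + e0) = 0.24 * 3.8 / (1 + 0.89) = 0.48254
Sc = 0.48254 * 0.22237
Sc = 0.1073 m


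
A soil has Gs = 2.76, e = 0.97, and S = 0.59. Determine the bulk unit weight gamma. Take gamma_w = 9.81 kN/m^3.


Result: 16.594 kN/m^3

Derivation:
Using gamma = gamma_w * (Gs + S*e) / (1 + e)
Numerator: Gs + S*e = 2.76 + 0.59*0.97 = 3.3323
Denominator: 1 + e = 1 + 0.97 = 1.97
gamma = 9.81 * 3.3323 / 1.97
gamma = 16.594 kN/m^3


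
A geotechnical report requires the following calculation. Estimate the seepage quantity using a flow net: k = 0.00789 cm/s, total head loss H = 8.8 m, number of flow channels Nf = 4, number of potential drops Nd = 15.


Convert k to m/s for unit consistency with H:
k = 0.00789 cm/s = 0.00789 / 100 m/s = 7.89e-05 m/s
Using q = k * H * Nf / Nd
Nf / Nd = 4 / 15 = 0.2667
q = 7.89e-05 * 8.8 * 0.2667
q = 0.0001852 m^3/s per m


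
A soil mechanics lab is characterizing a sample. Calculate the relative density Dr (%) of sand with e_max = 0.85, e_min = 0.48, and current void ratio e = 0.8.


Using Dr = (e_max - e) / (e_max - e_min) * 100
e_max - e = 0.85 - 0.8 = 0.05
e_max - e_min = 0.85 - 0.48 = 0.37
Dr = 0.05 / 0.37 * 100
Dr = 13.51 %


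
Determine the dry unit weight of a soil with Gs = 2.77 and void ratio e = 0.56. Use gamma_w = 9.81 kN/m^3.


Using gamma_d = Gs * gamma_w / (1 + e)
gamma_d = 2.77 * 9.81 / (1 + 0.56)
gamma_d = 2.77 * 9.81 / 1.56
gamma_d = 17.419 kN/m^3


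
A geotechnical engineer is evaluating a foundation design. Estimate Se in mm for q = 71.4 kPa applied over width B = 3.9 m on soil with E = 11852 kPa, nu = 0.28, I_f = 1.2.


Using Se = q * B * (1 - nu^2) * I_f / E
1 - nu^2 = 1 - 0.28^2 = 0.9216
Se = 71.4 * 3.9 * 0.9216 * 1.2 / 11852
Se = 0.025983 m
Convert to mm: Se = 0.025983 * 1000 = 25.983 mm


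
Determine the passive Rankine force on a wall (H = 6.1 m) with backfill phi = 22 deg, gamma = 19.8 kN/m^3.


Compute passive earth pressure coefficient:
Kp = tan^2(45 + phi/2) = tan^2(56.0) = 2.197987
Compute passive force:
Pp = 0.5 * Kp * gamma * H^2
Pp = 0.5 * 2.197987 * 19.8 * 6.1^2
Pp = 809.69 kN/m


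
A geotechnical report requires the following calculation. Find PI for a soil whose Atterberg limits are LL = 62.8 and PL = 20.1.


Using PI = LL - PL
PI = 62.8 - 20.1
PI = 42.7


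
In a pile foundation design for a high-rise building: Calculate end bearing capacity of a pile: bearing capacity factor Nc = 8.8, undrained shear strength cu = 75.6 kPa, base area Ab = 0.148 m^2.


Using Qb = Nc * cu * Ab
Qb = 8.8 * 75.6 * 0.148
Qb = 98.46 kN


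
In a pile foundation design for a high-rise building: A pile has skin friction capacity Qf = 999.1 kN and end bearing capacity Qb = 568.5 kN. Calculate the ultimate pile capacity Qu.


Using Qu = Qf + Qb
Qu = 999.1 + 568.5
Qu = 1567.6 kN


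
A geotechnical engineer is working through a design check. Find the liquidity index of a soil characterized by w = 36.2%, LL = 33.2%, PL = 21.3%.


First compute the plasticity index:
PI = LL - PL = 33.2 - 21.3 = 11.9
Then compute the liquidity index:
LI = (w - PL) / PI
LI = (36.2 - 21.3) / 11.9
LI = 1.252


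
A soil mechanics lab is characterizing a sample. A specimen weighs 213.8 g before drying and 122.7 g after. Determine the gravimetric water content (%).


Result: 74.25 %

Derivation:
Using w = (m_wet - m_dry) / m_dry * 100
m_wet - m_dry = 213.8 - 122.7 = 91.1 g
w = 91.1 / 122.7 * 100
w = 74.25 %


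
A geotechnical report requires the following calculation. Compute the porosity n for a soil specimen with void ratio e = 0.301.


Using the relation n = e / (1 + e)
n = 0.301 / (1 + 0.301)
n = 0.301 / 1.301
n = 0.2314


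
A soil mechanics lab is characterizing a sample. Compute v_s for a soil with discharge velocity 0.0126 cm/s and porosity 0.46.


Result: 0.02739 cm/s

Derivation:
Using v_s = v_d / n
v_s = 0.0126 / 0.46
v_s = 0.02739 cm/s


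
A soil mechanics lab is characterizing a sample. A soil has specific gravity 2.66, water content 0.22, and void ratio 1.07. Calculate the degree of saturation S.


Using S = Gs * w / e
S = 2.66 * 0.22 / 1.07
S = 0.5469


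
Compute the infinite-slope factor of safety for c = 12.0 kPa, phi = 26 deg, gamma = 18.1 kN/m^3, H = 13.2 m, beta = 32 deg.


Using Fs = c / (gamma*H*sin(beta)*cos(beta)) + tan(phi)/tan(beta)
Cohesion contribution = 12.0 / (18.1*13.2*sin(32)*cos(32))
Cohesion contribution = 0.111763
Friction contribution = tan(26)/tan(32) = 0.780535
Fs = 0.111763 + 0.780535
Fs = 0.892


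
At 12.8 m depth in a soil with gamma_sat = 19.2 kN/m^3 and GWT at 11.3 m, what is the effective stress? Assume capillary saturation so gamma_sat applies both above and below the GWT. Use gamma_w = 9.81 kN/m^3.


Total stress = gamma_sat * depth
sigma = 19.2 * 12.8 = 245.76 kPa
Pore water pressure u = gamma_w * (depth - d_wt)
u = 9.81 * (12.8 - 11.3) = 14.715 kPa
Effective stress = sigma - u
sigma' = 245.76 - 14.715 = 231.05 kPa


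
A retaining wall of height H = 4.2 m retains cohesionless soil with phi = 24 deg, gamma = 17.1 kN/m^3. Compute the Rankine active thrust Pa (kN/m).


Result: 63.61 kN/m

Derivation:
Compute active earth pressure coefficient:
Ka = tan^2(45 - phi/2) = tan^2(33.0) = 0.42173
Compute active force:
Pa = 0.5 * Ka * gamma * H^2
Pa = 0.5 * 0.42173 * 17.1 * 4.2^2
Pa = 63.61 kN/m


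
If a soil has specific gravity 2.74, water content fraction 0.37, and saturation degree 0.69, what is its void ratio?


Using the relation e = Gs * w / S
e = 2.74 * 0.37 / 0.69
e = 1.4693


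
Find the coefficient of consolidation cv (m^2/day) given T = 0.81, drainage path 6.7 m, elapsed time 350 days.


Using cv = T * H_dr^2 / t
H_dr^2 = 6.7^2 = 44.89
cv = 0.81 * 44.89 / 350
cv = 0.10389 m^2/day


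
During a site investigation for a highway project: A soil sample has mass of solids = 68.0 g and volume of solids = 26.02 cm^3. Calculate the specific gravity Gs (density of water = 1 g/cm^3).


Using Gs = m_s / (V_s * rho_w)
Since rho_w = 1 g/cm^3:
Gs = 68.0 / 26.02
Gs = 2.613


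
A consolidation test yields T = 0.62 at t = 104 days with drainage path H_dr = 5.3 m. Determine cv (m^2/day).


Using cv = T * H_dr^2 / t
H_dr^2 = 5.3^2 = 28.09
cv = 0.62 * 28.09 / 104
cv = 0.16746 m^2/day


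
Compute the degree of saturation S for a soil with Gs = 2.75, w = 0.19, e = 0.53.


Using S = Gs * w / e
S = 2.75 * 0.19 / 0.53
S = 0.9858


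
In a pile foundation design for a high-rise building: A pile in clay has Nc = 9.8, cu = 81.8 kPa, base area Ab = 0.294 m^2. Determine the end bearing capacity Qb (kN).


Using Qb = Nc * cu * Ab
Qb = 9.8 * 81.8 * 0.294
Qb = 235.68 kN


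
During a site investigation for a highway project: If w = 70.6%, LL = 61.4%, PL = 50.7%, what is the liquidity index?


First compute the plasticity index:
PI = LL - PL = 61.4 - 50.7 = 10.7
Then compute the liquidity index:
LI = (w - PL) / PI
LI = (70.6 - 50.7) / 10.7
LI = 1.86


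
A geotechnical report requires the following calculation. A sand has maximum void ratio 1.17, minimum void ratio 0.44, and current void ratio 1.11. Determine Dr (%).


Using Dr = (e_max - e) / (e_max - e_min) * 100
e_max - e = 1.17 - 1.11 = 0.06
e_max - e_min = 1.17 - 0.44 = 0.73
Dr = 0.06 / 0.73 * 100
Dr = 8.22 %


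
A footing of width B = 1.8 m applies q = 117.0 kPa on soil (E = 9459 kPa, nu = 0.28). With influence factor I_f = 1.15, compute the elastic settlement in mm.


Using Se = q * B * (1 - nu^2) * I_f / E
1 - nu^2 = 1 - 0.28^2 = 0.9216
Se = 117.0 * 1.8 * 0.9216 * 1.15 / 9459
Se = 0.023597 m
Convert to mm: Se = 0.023597 * 1000 = 23.597 mm


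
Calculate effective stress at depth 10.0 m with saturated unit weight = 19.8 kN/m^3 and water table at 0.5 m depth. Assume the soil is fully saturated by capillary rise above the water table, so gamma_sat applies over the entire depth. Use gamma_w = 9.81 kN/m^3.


Total stress = gamma_sat * depth
sigma = 19.8 * 10.0 = 198.0 kPa
Pore water pressure u = gamma_w * (depth - d_wt)
u = 9.81 * (10.0 - 0.5) = 93.195 kPa
Effective stress = sigma - u
sigma' = 198.0 - 93.195 = 104.81 kPa


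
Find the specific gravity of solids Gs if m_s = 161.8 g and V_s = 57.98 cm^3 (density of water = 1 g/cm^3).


Result: 2.791

Derivation:
Using Gs = m_s / (V_s * rho_w)
Since rho_w = 1 g/cm^3:
Gs = 161.8 / 57.98
Gs = 2.791


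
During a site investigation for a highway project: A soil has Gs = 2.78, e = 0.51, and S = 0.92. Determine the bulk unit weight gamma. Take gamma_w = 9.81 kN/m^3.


Using gamma = gamma_w * (Gs + S*e) / (1 + e)
Numerator: Gs + S*e = 2.78 + 0.92*0.51 = 3.2492
Denominator: 1 + e = 1 + 0.51 = 1.51
gamma = 9.81 * 3.2492 / 1.51
gamma = 21.109 kN/m^3


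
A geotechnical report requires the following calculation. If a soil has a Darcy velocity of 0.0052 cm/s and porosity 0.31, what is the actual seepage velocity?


Result: 0.01677 cm/s

Derivation:
Using v_s = v_d / n
v_s = 0.0052 / 0.31
v_s = 0.01677 cm/s


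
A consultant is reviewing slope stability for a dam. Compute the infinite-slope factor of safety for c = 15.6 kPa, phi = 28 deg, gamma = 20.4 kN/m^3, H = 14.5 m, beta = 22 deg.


Result: 1.468

Derivation:
Using Fs = c / (gamma*H*sin(beta)*cos(beta)) + tan(phi)/tan(beta)
Cohesion contribution = 15.6 / (20.4*14.5*sin(22)*cos(22))
Cohesion contribution = 0.15184
Friction contribution = tan(28)/tan(22) = 1.31603
Fs = 0.15184 + 1.31603
Fs = 1.468


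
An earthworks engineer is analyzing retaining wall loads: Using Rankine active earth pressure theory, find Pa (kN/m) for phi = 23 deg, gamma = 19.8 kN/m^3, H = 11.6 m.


Result: 583.6 kN/m

Derivation:
Compute active earth pressure coefficient:
Ka = tan^2(45 - phi/2) = tan^2(33.5) = 0.438092
Compute active force:
Pa = 0.5 * Ka * gamma * H^2
Pa = 0.5 * 0.438092 * 19.8 * 11.6^2
Pa = 583.6 kN/m


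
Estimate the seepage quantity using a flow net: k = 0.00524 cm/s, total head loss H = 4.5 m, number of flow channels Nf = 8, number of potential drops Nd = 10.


Convert k to m/s for unit consistency with H:
k = 0.00524 cm/s = 0.00524 / 100 m/s = 5.24e-05 m/s
Using q = k * H * Nf / Nd
Nf / Nd = 8 / 10 = 0.8
q = 5.24e-05 * 4.5 * 0.8
q = 0.0001886 m^3/s per m


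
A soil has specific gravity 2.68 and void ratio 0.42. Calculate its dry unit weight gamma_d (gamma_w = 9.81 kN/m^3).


Result: 18.515 kN/m^3

Derivation:
Using gamma_d = Gs * gamma_w / (1 + e)
gamma_d = 2.68 * 9.81 / (1 + 0.42)
gamma_d = 2.68 * 9.81 / 1.42
gamma_d = 18.515 kN/m^3


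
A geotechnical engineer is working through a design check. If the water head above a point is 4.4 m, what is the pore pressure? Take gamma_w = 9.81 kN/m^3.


Using u = gamma_w * h_w
u = 9.81 * 4.4
u = 43.16 kPa


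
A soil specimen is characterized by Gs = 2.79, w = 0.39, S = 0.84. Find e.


Using the relation e = Gs * w / S
e = 2.79 * 0.39 / 0.84
e = 1.2954


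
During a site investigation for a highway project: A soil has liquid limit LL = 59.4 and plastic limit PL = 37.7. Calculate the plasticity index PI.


Using PI = LL - PL
PI = 59.4 - 37.7
PI = 21.7


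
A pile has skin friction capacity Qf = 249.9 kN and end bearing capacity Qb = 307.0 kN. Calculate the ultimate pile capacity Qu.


Using Qu = Qf + Qb
Qu = 249.9 + 307.0
Qu = 556.9 kN


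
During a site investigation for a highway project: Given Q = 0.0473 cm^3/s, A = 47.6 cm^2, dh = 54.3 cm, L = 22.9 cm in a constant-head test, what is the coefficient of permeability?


Compute hydraulic gradient:
i = dh / L = 54.3 / 22.9 = 2.37118
Then apply Darcy's law:
k = Q / (A * i)
k = 0.0473 / (47.6 * 2.37118)
k = 0.0473 / 112.868
k = 0.000419 cm/s


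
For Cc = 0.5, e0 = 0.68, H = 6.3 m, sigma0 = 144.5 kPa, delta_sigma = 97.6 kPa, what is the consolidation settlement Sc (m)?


Using Sc = Cc * H / (1 + e0) * log10((sigma0 + delta_sigma) / sigma0)
Stress ratio = (144.5 + 97.6) / 144.5 = 1.67543
log10(1.67543) = 0.224127
Cc * H / (1 + e0) = 0.5 * 6.3 / (1 + 0.68) = 1.875
Sc = 1.875 * 0.224127
Sc = 0.4202 m


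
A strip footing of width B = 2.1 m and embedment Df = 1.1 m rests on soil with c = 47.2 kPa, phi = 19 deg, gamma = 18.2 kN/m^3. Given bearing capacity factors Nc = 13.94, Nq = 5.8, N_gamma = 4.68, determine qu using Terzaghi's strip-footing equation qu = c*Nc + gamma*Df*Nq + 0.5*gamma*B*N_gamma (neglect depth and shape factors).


Result: 863.52 kPa

Derivation:
Compute qu = c*Nc + gamma*Df*Nq + 0.5*gamma*B*N_gamma
Term 1: 47.2 * 13.94 = 657.968
Term 2: 18.2 * 1.1 * 5.8 = 116.116
Term 3: 0.5 * 18.2 * 2.1 * 4.68 = 89.4348
qu = 657.968 + 116.116 + 89.4348
qu = 863.52 kPa


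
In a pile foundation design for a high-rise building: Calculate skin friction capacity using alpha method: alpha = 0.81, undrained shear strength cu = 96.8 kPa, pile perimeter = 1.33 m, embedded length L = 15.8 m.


Using Qs = alpha * cu * perimeter * L
Qs = 0.81 * 96.8 * 1.33 * 15.8
Qs = 1647.67 kN


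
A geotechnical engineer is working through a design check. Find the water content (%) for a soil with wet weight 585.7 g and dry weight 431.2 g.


Result: 35.83 %

Derivation:
Using w = (m_wet - m_dry) / m_dry * 100
m_wet - m_dry = 585.7 - 431.2 = 154.5 g
w = 154.5 / 431.2 * 100
w = 35.83 %


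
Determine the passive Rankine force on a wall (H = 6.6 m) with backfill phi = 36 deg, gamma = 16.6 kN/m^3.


Compute passive earth pressure coefficient:
Kp = tan^2(45 + phi/2) = tan^2(63.0) = 3.85184
Compute passive force:
Pp = 0.5 * Kp * gamma * H^2
Pp = 0.5 * 3.85184 * 16.6 * 6.6^2
Pp = 1392.63 kN/m


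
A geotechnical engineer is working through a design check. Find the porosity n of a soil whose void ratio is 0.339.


Using the relation n = e / (1 + e)
n = 0.339 / (1 + 0.339)
n = 0.339 / 1.339
n = 0.2532


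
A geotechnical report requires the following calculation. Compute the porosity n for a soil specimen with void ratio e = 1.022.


Result: 0.5054

Derivation:
Using the relation n = e / (1 + e)
n = 1.022 / (1 + 1.022)
n = 1.022 / 2.022
n = 0.5054


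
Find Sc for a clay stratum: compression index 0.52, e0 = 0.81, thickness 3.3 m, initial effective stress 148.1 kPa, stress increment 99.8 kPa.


Result: 0.2121 m

Derivation:
Using Sc = Cc * H / (1 + e0) * log10((sigma0 + delta_sigma) / sigma0)
Stress ratio = (148.1 + 99.8) / 148.1 = 1.67387
log10(1.67387) = 0.223721
Cc * H / (1 + e0) = 0.52 * 3.3 / (1 + 0.81) = 0.948066
Sc = 0.948066 * 0.223721
Sc = 0.2121 m


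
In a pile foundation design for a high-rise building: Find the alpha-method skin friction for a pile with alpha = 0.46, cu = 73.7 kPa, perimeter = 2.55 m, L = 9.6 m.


Using Qs = alpha * cu * perimeter * L
Qs = 0.46 * 73.7 * 2.55 * 9.6
Qs = 829.92 kN


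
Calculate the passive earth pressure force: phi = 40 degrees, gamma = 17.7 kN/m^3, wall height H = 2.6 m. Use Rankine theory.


Compute passive earth pressure coefficient:
Kp = tan^2(45 + phi/2) = tan^2(65.0) = 4.59891
Compute passive force:
Pp = 0.5 * Kp * gamma * H^2
Pp = 0.5 * 4.59891 * 17.7 * 2.6^2
Pp = 275.13 kN/m


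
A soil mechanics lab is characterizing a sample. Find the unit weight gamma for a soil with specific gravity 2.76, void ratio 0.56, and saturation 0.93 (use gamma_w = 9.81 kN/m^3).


Result: 20.631 kN/m^3

Derivation:
Using gamma = gamma_w * (Gs + S*e) / (1 + e)
Numerator: Gs + S*e = 2.76 + 0.93*0.56 = 3.2808
Denominator: 1 + e = 1 + 0.56 = 1.56
gamma = 9.81 * 3.2808 / 1.56
gamma = 20.631 kN/m^3


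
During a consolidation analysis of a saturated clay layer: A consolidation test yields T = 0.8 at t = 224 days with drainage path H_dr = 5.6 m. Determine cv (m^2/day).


Result: 0.112 m^2/day

Derivation:
Using cv = T * H_dr^2 / t
H_dr^2 = 5.6^2 = 31.36
cv = 0.8 * 31.36 / 224
cv = 0.112 m^2/day


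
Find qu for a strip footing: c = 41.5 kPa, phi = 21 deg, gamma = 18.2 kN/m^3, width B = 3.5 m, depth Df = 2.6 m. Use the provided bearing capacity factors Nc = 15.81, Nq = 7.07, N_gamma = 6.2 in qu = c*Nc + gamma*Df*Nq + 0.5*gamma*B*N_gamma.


Compute qu = c*Nc + gamma*Df*Nq + 0.5*gamma*B*N_gamma
Term 1: 41.5 * 15.81 = 656.115
Term 2: 18.2 * 2.6 * 7.07 = 334.5524
Term 3: 0.5 * 18.2 * 3.5 * 6.2 = 197.47
qu = 656.115 + 334.5524 + 197.47
qu = 1188.14 kPa


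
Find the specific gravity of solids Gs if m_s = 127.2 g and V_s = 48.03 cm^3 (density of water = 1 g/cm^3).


Using Gs = m_s / (V_s * rho_w)
Since rho_w = 1 g/cm^3:
Gs = 127.2 / 48.03
Gs = 2.648


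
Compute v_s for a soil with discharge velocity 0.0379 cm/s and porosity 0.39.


Using v_s = v_d / n
v_s = 0.0379 / 0.39
v_s = 0.09718 cm/s


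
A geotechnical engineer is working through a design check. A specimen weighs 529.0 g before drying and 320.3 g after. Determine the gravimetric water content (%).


Using w = (m_wet - m_dry) / m_dry * 100
m_wet - m_dry = 529.0 - 320.3 = 208.7 g
w = 208.7 / 320.3 * 100
w = 65.16 %


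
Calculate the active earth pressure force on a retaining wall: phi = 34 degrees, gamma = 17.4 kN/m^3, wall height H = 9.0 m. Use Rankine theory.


Result: 199.23 kN/m

Derivation:
Compute active earth pressure coefficient:
Ka = tan^2(45 - phi/2) = tan^2(28.0) = 0.282715
Compute active force:
Pa = 0.5 * Ka * gamma * H^2
Pa = 0.5 * 0.282715 * 17.4 * 9.0^2
Pa = 199.23 kN/m


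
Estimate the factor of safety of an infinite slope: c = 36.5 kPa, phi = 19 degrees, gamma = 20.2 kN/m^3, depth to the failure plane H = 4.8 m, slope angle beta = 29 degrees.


Result: 1.509

Derivation:
Using Fs = c / (gamma*H*sin(beta)*cos(beta)) + tan(phi)/tan(beta)
Cohesion contribution = 36.5 / (20.2*4.8*sin(29)*cos(29))
Cohesion contribution = 0.887789
Friction contribution = tan(19)/tan(29) = 0.621183
Fs = 0.887789 + 0.621183
Fs = 1.509
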